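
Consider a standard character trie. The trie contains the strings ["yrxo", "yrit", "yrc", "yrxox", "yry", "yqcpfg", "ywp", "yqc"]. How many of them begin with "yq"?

2

Walk to "yq"; the words in its subtree are exactly those with that prefix.
Matches: "yqc", "yqcpfg"
Count: 2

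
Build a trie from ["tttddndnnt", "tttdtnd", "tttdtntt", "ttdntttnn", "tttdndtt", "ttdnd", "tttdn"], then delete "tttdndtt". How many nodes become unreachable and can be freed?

3

After clearing the end-marker at "tttdndtt", prune upward until reaching a node still needed by another word.
The suffix "dtt" (3 nodes) is used only by "tttdndtt"; "tttdn" is itself a stored word, so pruning stops there.
Nodes removed: 3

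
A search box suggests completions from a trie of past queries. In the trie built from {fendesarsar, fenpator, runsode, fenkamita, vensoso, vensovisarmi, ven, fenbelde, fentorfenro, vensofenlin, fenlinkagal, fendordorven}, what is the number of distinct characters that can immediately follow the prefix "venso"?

Walk "venso" from the root, arriving at one node.
Characters that immediately follow "venso" among the stored strings: {f, s, v}.
That node has 3 child edges.

3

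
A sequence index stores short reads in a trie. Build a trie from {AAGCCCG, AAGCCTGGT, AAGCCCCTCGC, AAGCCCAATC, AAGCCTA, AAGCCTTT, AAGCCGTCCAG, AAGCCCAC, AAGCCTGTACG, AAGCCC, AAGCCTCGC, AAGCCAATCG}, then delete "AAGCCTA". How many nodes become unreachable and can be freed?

After clearing the end-marker at "AAGCCTA", prune upward until reaching a node still needed by another word.
The suffix "A" (1 node) is used only by "AAGCCTA"; the node for "AAGCCT" still has the child "G", so pruning stops there.
Nodes removed: 1

1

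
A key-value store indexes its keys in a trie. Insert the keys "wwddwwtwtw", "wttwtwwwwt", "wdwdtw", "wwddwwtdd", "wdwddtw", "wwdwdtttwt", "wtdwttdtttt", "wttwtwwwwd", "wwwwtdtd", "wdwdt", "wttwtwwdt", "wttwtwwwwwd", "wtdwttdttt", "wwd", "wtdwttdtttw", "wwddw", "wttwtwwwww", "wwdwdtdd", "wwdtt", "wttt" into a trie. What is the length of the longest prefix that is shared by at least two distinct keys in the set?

Equivalently: take the maximum, over all pairs, of their longest common prefix length.
e.g. "wtdwttdttt" and "wtdwttdtttt" share the prefix "wtdwttdttt" of length 10; no pair shares a longer one.
Longest shared-prefix length: 10

10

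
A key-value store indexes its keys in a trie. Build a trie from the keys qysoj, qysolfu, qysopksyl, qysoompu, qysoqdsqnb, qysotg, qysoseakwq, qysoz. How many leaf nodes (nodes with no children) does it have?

8

A leaf is a node with no children — equivalently, the end of a word that is not a proper prefix of any other stored word.
Those words: "qysoj", "qysolfu", "qysoompu", "qysopksyl", "qysoqdsqnb", "qysoseakwq", "qysotg", "qysoz"
Leaf count: 8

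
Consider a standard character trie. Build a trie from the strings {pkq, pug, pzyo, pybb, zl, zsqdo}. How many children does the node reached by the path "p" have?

The children of the "p" node are the distinct next characters among strings starting with "p".
Distinct next characters after "p": k, u, y, z.
That node has 4 child edges.

4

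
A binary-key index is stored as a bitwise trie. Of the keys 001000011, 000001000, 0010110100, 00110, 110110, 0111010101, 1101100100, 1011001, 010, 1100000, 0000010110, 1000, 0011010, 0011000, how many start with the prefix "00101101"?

Walk to "00101101"; the words in its subtree are exactly those with that prefix.
Words under "00101101": 0010110100
Count: 1

1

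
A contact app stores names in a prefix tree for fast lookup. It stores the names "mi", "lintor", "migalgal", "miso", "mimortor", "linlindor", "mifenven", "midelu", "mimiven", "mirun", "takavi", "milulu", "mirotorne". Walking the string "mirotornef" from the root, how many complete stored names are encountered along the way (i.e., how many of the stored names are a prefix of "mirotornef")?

2

Check each prefix of "mirotornef" against the stored set — each match is an end-marker on the path.
Prefixes of the query that are stored words: "mi", "mirotorne"
Count: 2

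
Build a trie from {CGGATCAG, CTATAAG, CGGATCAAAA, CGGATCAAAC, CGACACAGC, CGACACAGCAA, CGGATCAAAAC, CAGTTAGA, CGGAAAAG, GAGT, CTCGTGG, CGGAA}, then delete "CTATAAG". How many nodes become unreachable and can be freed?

After clearing the end-marker at "CTATAAG", prune upward until reaching a node still needed by another word.
The suffix "ATAAG" (5 nodes) is used only by "CTATAAG"; the node for "CT" still has the child "C", so pruning stops there.
Nodes removed: 5

5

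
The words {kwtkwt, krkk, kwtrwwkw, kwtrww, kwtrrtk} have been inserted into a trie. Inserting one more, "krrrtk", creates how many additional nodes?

Walking "krrrtk" from the root, the first 2 characters ("kr") follow existing edges; "r" is the first miss.
Each of the 4 remaining characters creates one node.

4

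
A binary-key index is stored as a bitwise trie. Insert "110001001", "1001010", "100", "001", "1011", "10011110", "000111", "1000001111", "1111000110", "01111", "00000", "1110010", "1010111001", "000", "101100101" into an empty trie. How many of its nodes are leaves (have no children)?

Leaves are exactly the stored words that no other stored word extends.
Those words: "00000", "000111", "001", "01111", "1000001111", "1001010", "10011110", "1010111001", "101100101", "110001001", "1110010", "1111000110"
Leaf count: 12

12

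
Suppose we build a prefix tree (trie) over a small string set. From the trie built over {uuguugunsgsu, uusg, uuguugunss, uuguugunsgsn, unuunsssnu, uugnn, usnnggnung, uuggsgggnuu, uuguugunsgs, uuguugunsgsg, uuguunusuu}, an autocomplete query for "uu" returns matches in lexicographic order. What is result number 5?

Words with prefix "uu", in lexicographic order: "uuggsgggnuu", "uugnn", "uuguugunsgs", "uuguugunsgsg", "uuguugunsgsn", "uuguugunsgsu", "uuguugunss", "uuguunusuu", "uusg"
Position 5: uuguugunsgsn

uuguugunsgsn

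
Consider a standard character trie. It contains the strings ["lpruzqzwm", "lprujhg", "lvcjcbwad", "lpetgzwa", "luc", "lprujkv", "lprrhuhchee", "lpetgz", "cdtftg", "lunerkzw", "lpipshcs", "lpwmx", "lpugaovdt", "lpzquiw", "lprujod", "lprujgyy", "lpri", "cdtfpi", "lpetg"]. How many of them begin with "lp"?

14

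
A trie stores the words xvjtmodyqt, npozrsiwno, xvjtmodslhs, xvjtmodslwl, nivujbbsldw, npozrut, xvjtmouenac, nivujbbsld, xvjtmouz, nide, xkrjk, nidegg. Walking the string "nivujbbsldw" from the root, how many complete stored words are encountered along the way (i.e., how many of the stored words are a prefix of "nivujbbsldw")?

2

Walk "nivujbbsldw" from the root; an end-of-word marker is hit whenever a stored word is a prefix of "nivujbbsldw".
Prefixes of the query that are stored words: "nivujbbsld", "nivujbbsldw"
Count: 2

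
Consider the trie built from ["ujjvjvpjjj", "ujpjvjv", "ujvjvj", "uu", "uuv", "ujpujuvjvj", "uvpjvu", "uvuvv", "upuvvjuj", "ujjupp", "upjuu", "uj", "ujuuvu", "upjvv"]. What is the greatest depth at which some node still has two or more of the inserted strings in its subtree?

The deepest shared node is where two words last agree before diverging.
"ujjupp" and "ujjvjvpjjj" agree on "ujj" (3 characters) before diverging; nothing deeper is shared.
Longest shared-prefix length: 3

3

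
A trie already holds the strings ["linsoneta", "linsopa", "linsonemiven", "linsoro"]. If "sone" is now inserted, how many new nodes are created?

No existing word starts with "s", so every character of "sone" needs a new node.
4 − 0 = 4 new nodes.

4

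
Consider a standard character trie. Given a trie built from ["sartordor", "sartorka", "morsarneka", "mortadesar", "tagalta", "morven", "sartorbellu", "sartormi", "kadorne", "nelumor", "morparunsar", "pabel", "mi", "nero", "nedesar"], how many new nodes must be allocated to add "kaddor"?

3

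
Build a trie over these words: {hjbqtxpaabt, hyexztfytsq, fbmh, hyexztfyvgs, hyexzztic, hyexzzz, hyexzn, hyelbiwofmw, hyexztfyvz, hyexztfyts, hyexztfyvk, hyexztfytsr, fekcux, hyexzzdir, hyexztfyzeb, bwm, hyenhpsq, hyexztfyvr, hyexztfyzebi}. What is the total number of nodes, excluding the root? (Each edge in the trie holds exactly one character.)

For each word, the new-node count is its length minus the longest prefix already in the trie:
  "hjbqtxpaabt" → 11 new (h, j, b, q, t, x, p, a, a, b, t)
  "hyexztfytsq" → prefix "h" already present; 10 new (y, e, x, z, t, f, y, t, s, q)
  "fbmh" → 4 new (f, b, m, h)
  "hyexztfyvgs" → prefix "hyexztfy" already present; 3 new (v, g, s)
  "hyexzztic" → prefix "hyexz" already present; 4 new (z, t, i, c)
  "hyexzzz" → prefix "hyexzz" already present; 1 new (z)
  "hyexzn" → prefix "hyexz" already present; 1 new (n)
  "hyelbiwofmw" → prefix "hye" already present; 8 new (l, b, i, w, o, f, m, w)
  "hyexztfyvz" → prefix "hyexztfyv" already present; 1 new (z)
  "hyexztfyts" → prefix "hyexztfyts" already present; 0 new (none)
  "hyexztfyvk" → prefix "hyexztfyv" already present; 1 new (k)
  "hyexztfytsr" → prefix "hyexztfyts" already present; 1 new (r)
  "fekcux" → prefix "f" already present; 5 new (e, k, c, u, x)
  "hyexzzdir" → prefix "hyexzz" already present; 3 new (d, i, r)
  "hyexztfyzeb" → prefix "hyexztfy" already present; 3 new (z, e, b)
  "bwm" → 3 new (b, w, m)
  "hyenhpsq" → prefix "hye" already present; 5 new (n, h, p, s, q)
  "hyexztfyvr" → prefix "hyexztfyv" already present; 1 new (r)
  "hyexztfyzebi" → prefix "hyexztfyzeb" already present; 1 new (i)
Total nodes = 11 + 10 + 4 + 3 + 4 + 1 + 1 + 8 + 1 + 0 + 1 + 1 + 5 + 3 + 3 + 3 + 5 + 1 + 1 = 66

66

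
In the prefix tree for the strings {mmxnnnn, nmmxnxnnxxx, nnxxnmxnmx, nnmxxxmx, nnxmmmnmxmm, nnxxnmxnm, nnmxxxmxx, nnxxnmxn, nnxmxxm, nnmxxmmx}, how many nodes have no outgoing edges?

A leaf is a node with no children — equivalently, the end of a word that is not a proper prefix of any other stored word.
Those words: "mmxnnnn", "nmmxnxnnxxx", "nnmxxmmx", "nnmxxxmxx", "nnxmmmnmxmm", "nnxmxxm", "nnxxnmxnmx"
Leaf count: 7

7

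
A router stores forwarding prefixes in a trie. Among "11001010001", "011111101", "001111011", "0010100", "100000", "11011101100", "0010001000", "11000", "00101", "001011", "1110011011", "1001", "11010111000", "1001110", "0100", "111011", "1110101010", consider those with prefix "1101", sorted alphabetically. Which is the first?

Filter for "1101…" and sort: "11010111000", "11011101100"
Position 1: 11010111000

11010111000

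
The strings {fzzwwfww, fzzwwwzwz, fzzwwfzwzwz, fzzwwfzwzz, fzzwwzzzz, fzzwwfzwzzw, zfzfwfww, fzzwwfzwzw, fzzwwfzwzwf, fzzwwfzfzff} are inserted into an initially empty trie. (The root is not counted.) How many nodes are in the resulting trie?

36

For each word, the new-node count is its length minus the longest prefix already in the trie:
  "fzzwwfww" → 8 new (f, z, z, w, w, f, w, w)
  "fzzwwwzwz" → prefix "fzzww" already present; 4 new (w, z, w, z)
  "fzzwwfzwzwz" → prefix "fzzwwf" already present; 5 new (z, w, z, w, z)
  "fzzwwfzwzz" → prefix "fzzwwfzwz" already present; 1 new (z)
  "fzzwwzzzz" → prefix "fzzww" already present; 4 new (z, z, z, z)
  "fzzwwfzwzzw" → prefix "fzzwwfzwzz" already present; 1 new (w)
  "zfzfwfww" → 8 new (z, f, z, f, w, f, w, w)
  "fzzwwfzwzw" → prefix "fzzwwfzwzw" already present; 0 new (none)
  "fzzwwfzwzwf" → prefix "fzzwwfzwzw" already present; 1 new (f)
  "fzzwwfzfzff" → prefix "fzzwwfz" already present; 4 new (f, z, f, f)
Total nodes = 8 + 4 + 5 + 1 + 4 + 1 + 8 + 0 + 1 + 4 = 36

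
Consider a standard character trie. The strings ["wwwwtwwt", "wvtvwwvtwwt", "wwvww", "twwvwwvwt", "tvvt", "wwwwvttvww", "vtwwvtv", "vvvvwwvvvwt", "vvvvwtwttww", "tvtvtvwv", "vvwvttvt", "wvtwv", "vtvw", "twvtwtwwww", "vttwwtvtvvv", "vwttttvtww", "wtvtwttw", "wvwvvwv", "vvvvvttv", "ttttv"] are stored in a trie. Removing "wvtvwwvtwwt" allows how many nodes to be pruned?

Walk "wvtvwwvtwwt" from the leaf back toward the root, removing each node that no remaining word uses.
The suffix "vwwvtwwt" (8 nodes) is used only by "wvtvwwvtwwt"; the node for "wvt" still has the child "w", so pruning stops there.
Nodes removed: 8

8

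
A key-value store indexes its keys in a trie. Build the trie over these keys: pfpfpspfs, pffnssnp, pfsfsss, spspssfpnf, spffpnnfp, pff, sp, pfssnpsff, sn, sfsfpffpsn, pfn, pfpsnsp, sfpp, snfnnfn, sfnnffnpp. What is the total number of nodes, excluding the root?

Count nodes per top-level branch (shared prefixes stored once):
  'p'-branch (pff, pffnssnp, pfn, pfpfpspfs, pfpsnsp, pfsfsss, pfssnpsff): 31 nodes
  's'-branch (sfnnffnpp, sfpp, sfsfpffpsn, sn, snfnnfn, sp, spffpnnfp, spspssfpnf): 41 nodes
Sum: 72

72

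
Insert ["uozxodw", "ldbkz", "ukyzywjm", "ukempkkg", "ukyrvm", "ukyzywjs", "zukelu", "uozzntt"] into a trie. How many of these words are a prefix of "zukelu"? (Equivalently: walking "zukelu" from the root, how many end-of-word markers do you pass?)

Check each prefix of "zukelu" against the stored set — each match is an end-marker on the path.
Prefixes of the query that are stored words: "zukelu"
Count: 1

1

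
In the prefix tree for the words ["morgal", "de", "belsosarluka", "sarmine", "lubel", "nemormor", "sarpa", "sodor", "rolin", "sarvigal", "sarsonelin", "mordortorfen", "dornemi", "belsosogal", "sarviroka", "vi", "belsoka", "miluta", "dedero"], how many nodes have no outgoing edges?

18

Leaves are exactly the stored words that no other stored word extends.
Those words: "belsoka", "belsosarluka", "belsosogal", "dedero", "dornemi", "lubel", "miluta", "mordortorfen", "morgal", "nemormor", "rolin", "sarmine", "sarpa", "sarsonelin", "sarvigal", "sarviroka", "sodor", "vi"
Leaf count: 18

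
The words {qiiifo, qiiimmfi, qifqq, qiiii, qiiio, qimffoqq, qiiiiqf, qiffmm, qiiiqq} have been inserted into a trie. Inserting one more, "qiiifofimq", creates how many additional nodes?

4

"qiiifo" is already a path in the trie; the remaining "fimq" must be added.
Each of the 4 remaining characters creates one node.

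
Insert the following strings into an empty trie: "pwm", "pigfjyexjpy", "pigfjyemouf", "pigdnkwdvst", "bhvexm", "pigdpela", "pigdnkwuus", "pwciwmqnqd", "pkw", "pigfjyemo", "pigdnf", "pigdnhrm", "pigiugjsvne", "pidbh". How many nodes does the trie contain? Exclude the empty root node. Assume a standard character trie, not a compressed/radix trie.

Count nodes per top-level branch (shared prefixes stored once):
  'b'-branch (bhvexm): 6 nodes
  'p'-branch (pidbh, pigdnf, pigdnhrm, pigdnkwdvst, pigdnkwuus, pigdpela, pigfjyemo, pigfjyemouf, pigfjyexjpy, pigiugjsvne, pkw, pwciwmqnqd, pwm): 57 nodes
Sum: 63

63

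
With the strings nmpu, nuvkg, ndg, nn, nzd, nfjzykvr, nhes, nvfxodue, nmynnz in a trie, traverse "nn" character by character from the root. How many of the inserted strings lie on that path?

1

Walk "nn" from the root; an end-of-word marker is hit whenever a stored word is a prefix of "nn".
Prefixes of the query that are stored words: "nn"
Count: 1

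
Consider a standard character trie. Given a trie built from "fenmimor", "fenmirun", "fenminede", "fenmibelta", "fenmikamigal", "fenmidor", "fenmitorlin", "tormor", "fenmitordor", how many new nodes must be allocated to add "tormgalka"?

The longest prefix of "tormgalka" already in the trie is "torm" (length 4).
New nodes needed: |"tormgalka"| − 4 = 9 − 4 = 5.

5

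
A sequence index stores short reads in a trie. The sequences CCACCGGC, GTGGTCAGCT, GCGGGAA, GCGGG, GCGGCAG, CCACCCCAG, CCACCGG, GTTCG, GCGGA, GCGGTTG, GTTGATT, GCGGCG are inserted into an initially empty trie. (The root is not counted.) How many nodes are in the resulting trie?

43

Count nodes per top-level branch (shared prefixes stored once):
  'C'-branch (CCACCCCAG, CCACCGG, CCACCGGC): 12 nodes
  'G'-branch (GCGGA, GCGGCAG, GCGGCG, GCGGG, GCGGGAA, GCGGTTG, GTGGTCAGCT, GTTCG, GTTGATT): 31 nodes
Sum: 43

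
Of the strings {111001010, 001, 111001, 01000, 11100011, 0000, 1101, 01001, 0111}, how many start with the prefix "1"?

Traverse to the node for "1", then collect every word in that subtree.
Matches: "1101", "11100011", "111001", "111001010"
Count: 4

4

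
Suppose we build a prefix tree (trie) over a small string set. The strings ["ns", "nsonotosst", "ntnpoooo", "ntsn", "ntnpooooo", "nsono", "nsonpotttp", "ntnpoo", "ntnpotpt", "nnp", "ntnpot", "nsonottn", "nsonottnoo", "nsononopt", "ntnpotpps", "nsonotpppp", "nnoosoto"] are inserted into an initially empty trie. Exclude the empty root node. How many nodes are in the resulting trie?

51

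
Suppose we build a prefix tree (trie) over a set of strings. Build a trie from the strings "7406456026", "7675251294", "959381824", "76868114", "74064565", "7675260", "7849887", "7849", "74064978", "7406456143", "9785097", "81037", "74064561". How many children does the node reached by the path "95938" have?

The children of the "95938" node are the distinct next characters among strings starting with "95938".
Characters that immediately follow "95938" among the stored strings: {1}.
That node has 1 child edge.

1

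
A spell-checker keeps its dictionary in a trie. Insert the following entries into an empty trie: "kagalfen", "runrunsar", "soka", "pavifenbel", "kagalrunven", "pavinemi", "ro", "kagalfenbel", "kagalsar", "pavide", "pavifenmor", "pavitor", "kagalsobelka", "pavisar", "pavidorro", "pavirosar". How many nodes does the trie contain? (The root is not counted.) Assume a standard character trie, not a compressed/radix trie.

For each word, the new-node count is its length minus the longest prefix already in the trie:
  "kagalfen" → 8 new (k, a, g, a, l, f, e, n)
  "runrunsar" → 9 new (r, u, n, r, u, n, s, a, r)
  "soka" → 4 new (s, o, k, a)
  "pavifenbel" → 10 new (p, a, v, i, f, e, n, b, e, l)
  "kagalrunven" → prefix "kagal" already present; 6 new (r, u, n, v, e, n)
  "pavinemi" → prefix "pavi" already present; 4 new (n, e, m, i)
  "ro" → prefix "r" already present; 1 new (o)
  "kagalfenbel" → prefix "kagalfen" already present; 3 new (b, e, l)
  "kagalsar" → prefix "kagal" already present; 3 new (s, a, r)
  "pavide" → prefix "pavi" already present; 2 new (d, e)
  "pavifenmor" → prefix "pavifen" already present; 3 new (m, o, r)
  "pavitor" → prefix "pavi" already present; 3 new (t, o, r)
  "kagalsobelka" → prefix "kagals" already present; 6 new (o, b, e, l, k, a)
  "pavisar" → prefix "pavi" already present; 3 new (s, a, r)
  "pavidorro" → prefix "pavid" already present; 4 new (o, r, r, o)
  "pavirosar" → prefix "pavi" already present; 5 new (r, o, s, a, r)
Total nodes = 8 + 9 + 4 + 10 + 6 + 4 + 1 + 3 + 3 + 2 + 3 + 3 + 6 + 3 + 4 + 5 = 74

74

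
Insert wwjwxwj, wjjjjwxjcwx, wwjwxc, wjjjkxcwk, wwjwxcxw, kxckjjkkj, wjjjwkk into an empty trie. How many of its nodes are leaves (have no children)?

6

Leaves are exactly the stored words that no other stored word extends.
Those words: "kxckjjkkj", "wjjjjwxjcwx", "wjjjkxcwk", "wjjjwkk", "wwjwxcxw", "wwjwxwj"
Leaf count: 6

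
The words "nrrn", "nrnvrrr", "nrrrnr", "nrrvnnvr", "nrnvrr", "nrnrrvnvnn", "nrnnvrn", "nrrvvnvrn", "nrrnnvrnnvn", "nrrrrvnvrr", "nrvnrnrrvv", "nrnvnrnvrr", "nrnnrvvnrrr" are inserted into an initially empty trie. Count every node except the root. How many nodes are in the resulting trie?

67

For each word, the new-node count is its length minus the longest prefix already in the trie:
  "nrrn" → 4 new (n, r, r, n)
  "nrnvrrr" → prefix "nr" already present; 5 new (n, v, r, r, r)
  "nrrrnr" → prefix "nrr" already present; 3 new (r, n, r)
  "nrrvnnvr" → prefix "nrr" already present; 5 new (v, n, n, v, r)
  "nrnvrr" → prefix "nrnvrr" already present; 0 new (none)
  "nrnrrvnvnn" → prefix "nrn" already present; 7 new (r, r, v, n, v, n, n)
  "nrnnvrn" → prefix "nrn" already present; 4 new (n, v, r, n)
  "nrrvvnvrn" → prefix "nrrv" already present; 5 new (v, n, v, r, n)
  "nrrnnvrnnvn" → prefix "nrrn" already present; 7 new (n, v, r, n, n, v, n)
  "nrrrrvnvrr" → prefix "nrrr" already present; 6 new (r, v, n, v, r, r)
  "nrvnrnrrvv" → prefix "nr" already present; 8 new (v, n, r, n, r, r, v, v)
  "nrnvnrnvrr" → prefix "nrnv" already present; 6 new (n, r, n, v, r, r)
  "nrnnrvvnrrr" → prefix "nrnn" already present; 7 new (r, v, v, n, r, r, r)
Total nodes = 4 + 5 + 3 + 5 + 0 + 7 + 4 + 5 + 7 + 6 + 8 + 6 + 7 = 67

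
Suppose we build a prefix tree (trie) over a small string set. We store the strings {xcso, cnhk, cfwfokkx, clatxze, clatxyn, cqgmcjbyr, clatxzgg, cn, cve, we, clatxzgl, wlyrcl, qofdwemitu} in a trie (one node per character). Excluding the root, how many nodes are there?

53

Count nodes per top-level branch (shared prefixes stored once):
  'c'-branch (cfwfokkx, clatxyn, clatxze, clatxzgg, clatxzgl, cn, cnhk, cqgmcjbyr, cve): 32 nodes
  'q'-branch (qofdwemitu): 10 nodes
  'w'-branch (we, wlyrcl): 7 nodes
  'x'-branch (xcso): 4 nodes
Sum: 53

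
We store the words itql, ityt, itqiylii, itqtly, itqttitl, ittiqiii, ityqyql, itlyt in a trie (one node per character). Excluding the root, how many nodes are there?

Trace insertions, counting only characters that open a new branch:
  "itql" → 4 new (i, t, q, l)
  "ityt" → prefix "it" already present; 2 new (y, t)
  "itqiylii" → prefix "itq" already present; 5 new (i, y, l, i, i)
  "itqtly" → prefix "itq" already present; 3 new (t, l, y)
  "itqttitl" → prefix "itqt" already present; 4 new (t, i, t, l)
  "ittiqiii" → prefix "it" already present; 6 new (t, i, q, i, i, i)
  "ityqyql" → prefix "ity" already present; 4 new (q, y, q, l)
  "itlyt" → prefix "it" already present; 3 new (l, y, t)
Total nodes = 4 + 2 + 5 + 3 + 4 + 6 + 4 + 3 = 31

31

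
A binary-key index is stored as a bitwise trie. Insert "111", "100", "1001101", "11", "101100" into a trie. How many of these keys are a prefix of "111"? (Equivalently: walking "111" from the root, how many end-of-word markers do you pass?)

Walk "111" from the root; an end-of-word marker is hit whenever a stored word is a prefix of "111".
Prefixes of the query that are stored words: "11", "111"
Count: 2

2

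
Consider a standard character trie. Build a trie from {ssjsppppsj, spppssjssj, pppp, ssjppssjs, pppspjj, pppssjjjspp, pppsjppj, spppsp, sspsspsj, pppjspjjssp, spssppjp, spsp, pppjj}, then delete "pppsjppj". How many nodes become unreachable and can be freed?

Walk "pppsjppj" from the leaf back toward the root, removing each node that no remaining word uses.
The suffix "jppj" (4 nodes) is used only by "pppsjppj"; the node for "ppps" still has the child "p", so pruning stops there.
Nodes removed: 4

4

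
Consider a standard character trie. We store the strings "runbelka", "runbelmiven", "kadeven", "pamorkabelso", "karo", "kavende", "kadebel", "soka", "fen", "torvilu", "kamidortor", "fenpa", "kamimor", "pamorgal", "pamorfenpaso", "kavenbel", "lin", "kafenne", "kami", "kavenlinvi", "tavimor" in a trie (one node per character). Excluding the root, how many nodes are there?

101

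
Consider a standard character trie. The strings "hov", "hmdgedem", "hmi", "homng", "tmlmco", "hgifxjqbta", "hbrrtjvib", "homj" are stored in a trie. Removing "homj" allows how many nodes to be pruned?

After clearing the end-marker at "homj", prune upward until reaching a node still needed by another word.
The suffix "j" (1 node) is used only by "homj"; the node for "hom" still has the child "n", so pruning stops there.
Nodes removed: 1

1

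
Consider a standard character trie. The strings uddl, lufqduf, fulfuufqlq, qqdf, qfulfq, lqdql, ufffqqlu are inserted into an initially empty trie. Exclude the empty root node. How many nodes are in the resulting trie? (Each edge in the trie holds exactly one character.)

41

Insert word by word; a character creates a node only if that edge doesn't already exist:
  "uddl" → 4 new (u, d, d, l)
  "lufqduf" → 7 new (l, u, f, q, d, u, f)
  "fulfuufqlq" → 10 new (f, u, l, f, u, u, f, q, l, q)
  "qqdf" → 4 new (q, q, d, f)
  "qfulfq" → prefix "q" already present; 5 new (f, u, l, f, q)
  "lqdql" → prefix "l" already present; 4 new (q, d, q, l)
  "ufffqqlu" → prefix "u" already present; 7 new (f, f, f, q, q, l, u)
Total nodes = 4 + 7 + 10 + 4 + 5 + 4 + 7 = 41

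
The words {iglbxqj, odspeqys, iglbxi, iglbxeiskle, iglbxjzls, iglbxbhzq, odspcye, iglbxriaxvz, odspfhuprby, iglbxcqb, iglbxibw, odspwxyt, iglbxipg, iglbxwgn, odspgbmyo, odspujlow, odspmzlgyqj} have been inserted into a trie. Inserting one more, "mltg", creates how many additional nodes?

No existing word starts with "m", so every character of "mltg" needs a new node.
4 − 0 = 4 new nodes.

4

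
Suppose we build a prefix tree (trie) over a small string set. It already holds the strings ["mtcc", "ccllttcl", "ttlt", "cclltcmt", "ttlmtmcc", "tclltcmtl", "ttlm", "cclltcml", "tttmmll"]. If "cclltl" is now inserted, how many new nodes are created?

Walking "cclltl" from the root, the first 5 characters ("ccllt") follow existing edges; "l" is the first miss.
Each of the 1 remaining characters creates one node.

1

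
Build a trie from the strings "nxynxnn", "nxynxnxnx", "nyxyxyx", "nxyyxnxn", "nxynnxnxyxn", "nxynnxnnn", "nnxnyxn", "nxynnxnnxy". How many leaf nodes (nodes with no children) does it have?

8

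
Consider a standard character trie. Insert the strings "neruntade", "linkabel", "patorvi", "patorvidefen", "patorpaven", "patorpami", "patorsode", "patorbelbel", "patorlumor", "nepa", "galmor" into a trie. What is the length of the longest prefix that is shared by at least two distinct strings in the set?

7

Look for the deepest trie node that still has at least two words in its subtree.
e.g. "patorpami" and "patorpaven" share the prefix "patorpa" of length 7; no pair shares a longer one.
Longest shared-prefix length: 7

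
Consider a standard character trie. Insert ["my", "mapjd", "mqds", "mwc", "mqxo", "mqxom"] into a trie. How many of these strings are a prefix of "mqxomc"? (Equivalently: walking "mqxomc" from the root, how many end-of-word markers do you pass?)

Check each prefix of "mqxomc" against the stored set — each match is an end-marker on the path.
Prefixes of the query that are stored words: "mqxo", "mqxom"
Count: 2

2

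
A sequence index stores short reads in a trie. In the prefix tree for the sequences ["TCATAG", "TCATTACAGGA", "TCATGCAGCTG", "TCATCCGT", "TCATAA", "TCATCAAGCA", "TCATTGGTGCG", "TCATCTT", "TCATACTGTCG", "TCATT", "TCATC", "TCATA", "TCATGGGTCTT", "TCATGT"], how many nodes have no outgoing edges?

Leaves are exactly the stored words that no other stored word extends.
Those words: "TCATAA", "TCATACTGTCG", "TCATAG", "TCATCAAGCA", "TCATCCGT", "TCATCTT", "TCATGCAGCTG", "TCATGGGTCTT", "TCATGT", "TCATTACAGGA", "TCATTGGTGCG"
Leaf count: 11

11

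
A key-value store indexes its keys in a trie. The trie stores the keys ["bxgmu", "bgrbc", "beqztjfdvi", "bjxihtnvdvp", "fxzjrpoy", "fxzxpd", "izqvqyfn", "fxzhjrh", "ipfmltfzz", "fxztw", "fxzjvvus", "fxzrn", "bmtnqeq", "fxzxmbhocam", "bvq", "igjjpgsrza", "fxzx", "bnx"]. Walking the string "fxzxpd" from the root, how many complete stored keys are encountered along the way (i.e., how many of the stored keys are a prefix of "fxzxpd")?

Check each prefix of "fxzxpd" against the stored set — each match is an end-marker on the path.
Prefixes of the query that are stored words: "fxzx", "fxzxpd"
Count: 2

2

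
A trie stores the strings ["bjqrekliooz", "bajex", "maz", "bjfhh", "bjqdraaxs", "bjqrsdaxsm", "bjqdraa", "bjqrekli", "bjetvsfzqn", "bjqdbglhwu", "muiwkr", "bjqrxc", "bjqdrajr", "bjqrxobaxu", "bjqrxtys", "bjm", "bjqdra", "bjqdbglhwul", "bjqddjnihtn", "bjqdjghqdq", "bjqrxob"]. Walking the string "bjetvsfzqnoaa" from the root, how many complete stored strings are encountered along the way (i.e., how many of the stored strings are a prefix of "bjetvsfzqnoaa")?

1

Check each prefix of "bjetvsfzqnoaa" against the stored set — each match is an end-marker on the path.
Prefixes of the query that are stored words: "bjetvsfzqn"
Count: 1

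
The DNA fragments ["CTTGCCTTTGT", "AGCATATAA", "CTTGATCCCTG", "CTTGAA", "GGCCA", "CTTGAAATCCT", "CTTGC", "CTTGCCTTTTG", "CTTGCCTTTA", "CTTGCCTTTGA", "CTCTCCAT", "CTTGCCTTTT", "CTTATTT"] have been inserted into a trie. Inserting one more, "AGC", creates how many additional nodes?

Every character of "AGC" already lies on an existing path (it is a prefix of some stored word).
No new nodes are needed: 0.

0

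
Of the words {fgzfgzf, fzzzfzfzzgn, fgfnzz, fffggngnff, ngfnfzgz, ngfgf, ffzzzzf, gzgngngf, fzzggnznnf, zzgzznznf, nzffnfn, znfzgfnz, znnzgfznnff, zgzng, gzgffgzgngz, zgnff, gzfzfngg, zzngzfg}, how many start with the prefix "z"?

Traverse to the node for "z", then collect every word in that subtree.
Matches: "zgnff", "zgzng", "znfzgfnz", "znnzgfznnff", "zzgzznznf", "zzngzfg"
Count: 6

6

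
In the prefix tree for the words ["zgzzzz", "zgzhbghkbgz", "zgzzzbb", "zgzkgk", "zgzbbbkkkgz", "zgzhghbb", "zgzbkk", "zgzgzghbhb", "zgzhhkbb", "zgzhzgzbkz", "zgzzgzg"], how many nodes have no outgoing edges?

11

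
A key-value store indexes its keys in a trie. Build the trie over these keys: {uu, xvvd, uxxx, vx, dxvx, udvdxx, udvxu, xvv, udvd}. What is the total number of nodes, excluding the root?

Count nodes per top-level branch (shared prefixes stored once):
  'd'-branch (dxvx): 4 nodes
  'u'-branch (udvd, udvdxx, udvxu, uu, uxxx): 12 nodes
  'v'-branch (vx): 2 nodes
  'x'-branch (xvv, xvvd): 4 nodes
Sum: 22

22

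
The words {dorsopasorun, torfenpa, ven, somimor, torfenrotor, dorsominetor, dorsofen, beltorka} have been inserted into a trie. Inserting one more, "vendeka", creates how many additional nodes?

Walking "vendeka" from the root, the first 3 characters ("ven") follow existing edges; "d" is the first miss.
New nodes needed: |"vendeka"| − 3 = 7 − 3 = 4.

4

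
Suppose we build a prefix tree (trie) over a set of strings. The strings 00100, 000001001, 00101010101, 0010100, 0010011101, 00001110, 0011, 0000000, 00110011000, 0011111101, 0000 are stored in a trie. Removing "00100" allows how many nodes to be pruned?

0

Walk "00100" from the leaf back toward the root, removing each node that no remaining word uses.
Every node on "00100" is still needed (e.g. by "0010011101"), so nothing is freed.
Nodes removed: 0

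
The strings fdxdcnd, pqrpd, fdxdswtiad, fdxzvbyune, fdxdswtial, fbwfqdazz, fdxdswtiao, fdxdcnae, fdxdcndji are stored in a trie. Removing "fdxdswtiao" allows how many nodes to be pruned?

1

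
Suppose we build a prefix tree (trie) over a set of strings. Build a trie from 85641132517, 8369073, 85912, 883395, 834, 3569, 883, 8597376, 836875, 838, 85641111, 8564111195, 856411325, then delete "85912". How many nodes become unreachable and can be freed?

A node on "85912"'s path can go only if nothing else ends at it or branches off below it.
The suffix "12" (2 nodes) is used only by "85912"; the node for "859" still has the child "7", so pruning stops there.
Nodes removed: 2

2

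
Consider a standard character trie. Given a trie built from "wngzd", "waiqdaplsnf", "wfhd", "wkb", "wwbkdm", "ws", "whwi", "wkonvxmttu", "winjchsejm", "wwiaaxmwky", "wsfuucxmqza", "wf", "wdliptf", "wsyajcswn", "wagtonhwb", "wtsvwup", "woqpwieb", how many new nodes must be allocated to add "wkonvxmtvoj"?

3

Walking "wkonvxmtvoj" from the root, the first 8 characters ("wkonvxmt") follow existing edges; "v" is the first miss.
Each of the 3 remaining characters creates one node.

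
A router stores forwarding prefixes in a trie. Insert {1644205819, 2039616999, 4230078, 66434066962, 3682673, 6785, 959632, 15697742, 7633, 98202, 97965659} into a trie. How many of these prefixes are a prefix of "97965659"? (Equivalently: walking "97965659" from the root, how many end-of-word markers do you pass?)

1

Check each prefix of "97965659" against the stored set — each match is an end-marker on the path.
Prefixes of the query that are stored words: "97965659"
Count: 1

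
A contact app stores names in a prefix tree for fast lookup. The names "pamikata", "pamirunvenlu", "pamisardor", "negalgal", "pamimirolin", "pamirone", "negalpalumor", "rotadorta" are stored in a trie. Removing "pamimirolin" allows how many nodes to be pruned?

7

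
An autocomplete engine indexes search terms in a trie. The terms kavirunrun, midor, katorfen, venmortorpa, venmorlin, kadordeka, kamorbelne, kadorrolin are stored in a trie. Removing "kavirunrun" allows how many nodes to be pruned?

A node on "kavirunrun"'s path can go only if nothing else ends at it or branches off below it.
The suffix "virunrun" (8 nodes) is used only by "kavirunrun"; the node for "ka" still has the child "t", so pruning stops there.
Nodes removed: 8

8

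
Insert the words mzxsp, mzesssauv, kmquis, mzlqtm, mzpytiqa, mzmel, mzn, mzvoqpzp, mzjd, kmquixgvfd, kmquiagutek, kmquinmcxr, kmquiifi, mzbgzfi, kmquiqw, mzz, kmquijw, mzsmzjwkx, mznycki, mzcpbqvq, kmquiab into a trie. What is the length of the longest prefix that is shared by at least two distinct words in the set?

The deepest shared node is where two words last agree before diverging.
"kmquiab" and "kmquiagutek" agree on "kmquia" (6 characters) before diverging; nothing deeper is shared.
Longest shared-prefix length: 6

6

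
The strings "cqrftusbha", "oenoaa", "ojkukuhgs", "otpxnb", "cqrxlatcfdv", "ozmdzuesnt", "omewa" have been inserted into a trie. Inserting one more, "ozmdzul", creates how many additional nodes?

1

"ozmdzu" is already a path in the trie; the remaining "l" must be added.
So 7 − 6 = 1 new nodes.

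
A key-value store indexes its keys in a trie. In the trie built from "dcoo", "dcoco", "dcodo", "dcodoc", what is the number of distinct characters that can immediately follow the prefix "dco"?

3

The children of the "dco" node are the distinct next characters among strings starting with "dco".
Characters that immediately follow "dco" among the stored strings: {c, d, o}.
That node has 3 child edges.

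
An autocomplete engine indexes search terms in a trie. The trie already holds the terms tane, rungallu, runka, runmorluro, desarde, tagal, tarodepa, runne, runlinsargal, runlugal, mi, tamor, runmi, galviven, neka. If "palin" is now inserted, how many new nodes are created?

5

No existing word starts with "p", so every character of "palin" needs a new node.
5 − 0 = 5 new nodes.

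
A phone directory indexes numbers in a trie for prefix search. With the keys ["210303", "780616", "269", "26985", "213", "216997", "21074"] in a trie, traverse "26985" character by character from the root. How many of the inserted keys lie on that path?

2

Walk "26985" from the root; an end-of-word marker is hit whenever a stored word is a prefix of "26985".
Prefixes of the query that are stored words: "269", "26985"
Count: 2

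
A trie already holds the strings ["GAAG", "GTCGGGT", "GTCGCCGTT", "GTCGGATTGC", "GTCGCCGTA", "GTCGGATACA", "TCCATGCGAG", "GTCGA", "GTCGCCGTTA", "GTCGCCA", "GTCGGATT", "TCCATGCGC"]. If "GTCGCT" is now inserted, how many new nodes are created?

1

"GTCGC" is already a path in the trie; the remaining "T" must be added.
New nodes needed: |"GTCGCT"| − 5 = 6 − 5 = 1.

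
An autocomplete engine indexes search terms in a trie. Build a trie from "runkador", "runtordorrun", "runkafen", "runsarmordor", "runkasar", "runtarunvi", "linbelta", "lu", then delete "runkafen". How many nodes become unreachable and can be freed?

After clearing the end-marker at "runkafen", prune upward until reaching a node still needed by another word.
The suffix "fen" (3 nodes) is used only by "runkafen"; the node for "runka" still has the child "d", so pruning stops there.
Nodes removed: 3

3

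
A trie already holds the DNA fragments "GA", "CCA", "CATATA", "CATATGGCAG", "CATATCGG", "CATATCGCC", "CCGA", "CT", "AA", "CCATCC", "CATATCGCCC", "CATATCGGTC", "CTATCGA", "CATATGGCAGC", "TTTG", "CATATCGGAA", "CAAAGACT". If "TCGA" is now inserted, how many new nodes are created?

"T" is already a path in the trie; the remaining "CGA" must be added.
So 4 − 1 = 3 new nodes.

3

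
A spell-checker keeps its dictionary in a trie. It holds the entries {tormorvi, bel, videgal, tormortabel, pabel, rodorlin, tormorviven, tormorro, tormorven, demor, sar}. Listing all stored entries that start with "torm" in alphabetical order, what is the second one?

Words with prefix "torm", in lexicographic order: "tormorro", "tormortabel", "tormorven", "tormorvi", "tormorviven"
The 2nd is tormortabel.

tormortabel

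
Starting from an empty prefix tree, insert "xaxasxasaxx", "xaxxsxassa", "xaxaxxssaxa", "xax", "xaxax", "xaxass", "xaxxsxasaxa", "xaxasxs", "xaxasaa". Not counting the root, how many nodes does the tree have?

32

Trie structure (* marks end of a word):
(root)
└─ x
   └─ a
      └─ x *
         ├─ a
         │  ├─ s
         │  │  ├─ a
         │  │  │  └─ a *
         │  │  ├─ s *
         │  │  └─ x
         │  │     ├─ a
         │  │     │  └─ s
         │  │     │     └─ a
         │  │     │        └─ x
         │  │     │           └─ x *
         │  │     └─ s *
         │  └─ x *
         │     └─ x
         │        └─ s
         │           └─ s
         │              └─ a
         │                 └─ x
         │                    └─ a *
         └─ x
            └─ s
               └─ x
                  └─ a
                     └─ s
                        ├─ a
                        │  └─ x
                        │     └─ a *
                        └─ s
                           └─ a *
Counting every labelled node above: 32.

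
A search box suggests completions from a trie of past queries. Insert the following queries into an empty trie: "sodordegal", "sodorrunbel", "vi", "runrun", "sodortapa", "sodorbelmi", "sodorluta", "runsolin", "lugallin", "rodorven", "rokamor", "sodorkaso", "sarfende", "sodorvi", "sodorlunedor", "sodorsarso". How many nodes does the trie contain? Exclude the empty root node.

Count nodes per top-level branch (shared prefixes stored once):
  'l'-branch (lugallin): 8 nodes
  'r'-branch (rodorven, rokamor, runrun, runsolin): 23 nodes
  's'-branch (sarfende, sodorbelmi, sodordegal, sodorkaso, sodorlunedor, sodorluta, sodorrunbel, sodorsarso, sodortapa, sodorvi): 52 nodes
  'v'-branch (vi): 2 nodes
Sum: 85

85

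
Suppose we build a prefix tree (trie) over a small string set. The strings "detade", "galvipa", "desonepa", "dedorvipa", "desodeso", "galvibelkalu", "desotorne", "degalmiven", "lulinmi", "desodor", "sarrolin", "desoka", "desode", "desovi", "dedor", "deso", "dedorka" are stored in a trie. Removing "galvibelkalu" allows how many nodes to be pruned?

7

Walk "galvibelkalu" from the leaf back toward the root, removing each node that no remaining word uses.
The suffix "belkalu" (7 nodes) is used only by "galvibelkalu"; the node for "galvi" still has the child "p", so pruning stops there.
Nodes removed: 7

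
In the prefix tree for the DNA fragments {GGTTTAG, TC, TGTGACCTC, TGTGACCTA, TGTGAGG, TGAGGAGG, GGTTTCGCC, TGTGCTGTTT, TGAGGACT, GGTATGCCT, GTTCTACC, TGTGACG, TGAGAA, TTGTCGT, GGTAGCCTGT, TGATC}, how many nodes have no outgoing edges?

Leaves are exactly the stored words that no other stored word extends.
Those words: "GGTAGCCTGT", "GGTATGCCT", "GGTTTAG", "GGTTTCGCC", "GTTCTACC", "TC", "TGAGAA", "TGAGGACT", "TGAGGAGG", "TGATC", "TGTGACCTA", "TGTGACCTC", "TGTGACG", "TGTGAGG", "TGTGCTGTTT", "TTGTCGT"
Leaf count: 16

16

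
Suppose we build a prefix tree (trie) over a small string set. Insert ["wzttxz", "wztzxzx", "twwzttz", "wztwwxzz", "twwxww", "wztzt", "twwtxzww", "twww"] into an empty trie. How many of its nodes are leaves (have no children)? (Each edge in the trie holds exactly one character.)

8

Leaves are exactly the stored words that no other stored word extends.
Those words: "twwtxzww", "twww", "twwxww", "twwzttz", "wzttxz", "wztwwxzz", "wztzt", "wztzxzx"
Leaf count: 8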